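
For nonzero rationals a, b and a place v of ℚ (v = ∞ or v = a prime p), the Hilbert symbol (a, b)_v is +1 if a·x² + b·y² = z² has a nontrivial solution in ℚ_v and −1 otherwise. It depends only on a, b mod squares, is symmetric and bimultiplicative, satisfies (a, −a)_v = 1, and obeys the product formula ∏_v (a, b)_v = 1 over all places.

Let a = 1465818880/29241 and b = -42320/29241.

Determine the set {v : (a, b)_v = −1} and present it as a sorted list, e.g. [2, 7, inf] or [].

Mod squares: a ≡ 5725855, b ≡ -5. Check v ∈ {∞, 2, 3, 5, 17, 19, 23, 31, 41, 53}.
v=2: v_2(a)=8, v_2(b)=4; units ≡ 7, 3 (mod 8); ε·ε+αω+βω = 1·1+8·1+4·0 ≡ 1  ⇒  (a,b)_2 = -1.
v=17: a=17^1·(≡11), b=17^0·(≡10) mod 17; (11|17)=-1, (10|17)=-1; (−1)^{1·0·8}·(-1)^0·(-1)^1 = -1.
v=3: a=3^-4·(≡1), b=3^-4·(≡1) mod 3; (1|3)=+1, (1|3)=+1; (−1)^{-4·-4·1}·(+1)^-4·(+1)^-4 = +1.
v=5: a=5^1·(≡1), b=5^1·(≡1) mod 5; (1|5)=+1, (1|5)=+1; (−1)^{1·1·2}·(+1)^1·(+1)^1 = +1.
v=23: a=23^0·(≡22), b=23^2·(≡13) mod 23; (22|23)=-1, (13|23)=+1; (−1)^{0·2·11}·(-1)^2·(+1)^0 = +1.
v=41: a=41^1·(≡1), b=41^0·(≡40) mod 41; (1|41)=+1, (40|41)=+1; (−1)^{1·0·20}·(+1)^0·(+1)^1 = +1.
v=31: a=31^1·(≡7), b=31^0·(≡11) mod 31; (7|31)=+1, (11|31)=-1; (−1)^{1·0·15}·(+1)^0·(-1)^1 = -1.
v=19: a=19^-2·(≡8), b=19^-2·(≡10) mod 19; (8|19)=-1, (10|19)=-1; (−1)^{-2·-2·9}·(-1)^-2·(-1)^-2 = +1.
v=53: a=53^1·(≡2), b=53^0·(≡30) mod 53; (2|53)=-1, (30|53)=-1; (−1)^{1·0·26}·(-1)^0·(-1)^1 = -1.
v=∞: 5725855 > 0 and -5 < 0  ⇒  (a,b)_∞ = +1.
|Ram(5725855, -5)| = 4, even; anisotropic at {2, 17, 31, 53}.

[2, 17, 31, 53]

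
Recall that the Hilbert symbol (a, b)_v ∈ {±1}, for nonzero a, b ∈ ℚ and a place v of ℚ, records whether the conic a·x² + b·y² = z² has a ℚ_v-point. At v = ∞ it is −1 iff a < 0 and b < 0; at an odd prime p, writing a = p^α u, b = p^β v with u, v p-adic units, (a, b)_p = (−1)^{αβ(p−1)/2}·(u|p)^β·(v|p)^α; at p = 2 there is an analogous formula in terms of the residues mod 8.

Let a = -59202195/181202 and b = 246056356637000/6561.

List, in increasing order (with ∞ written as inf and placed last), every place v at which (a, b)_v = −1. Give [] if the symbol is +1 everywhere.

[2, 3, 5, 31]

(a, b) ≡ (-390, 62930) mod (ℚ^×)²; places V = {2, 3, 5, 7, 13, 19, 29, 31, 37, 43, ∞}.
(a,b)_29: α=2, u≡22; β=1, v≡24 (mod 29); (22|29)=+1, (24|29)=+1; sign (−1)^0·+1^1·+1^2 = +1.
(a,b)_5: α=1, u≡3; β=3, v≡1 (mod 5); (3|5)=-1, (1|5)=+1; sign (−1)^0·-1^3·+1^1 = -1.
(a,b)_37: α=0, u≡19; β=2, v≡27 (mod 37); (19|37)=-1, (27|37)=+1; sign (−1)^0·-1^2·+1^0 = +1.
(a,b)_43: α=-2, u≡35; β=0, v≡40 (mod 43); (35|43)=+1, (40|43)=+1; sign (−1)^0·+1^0·+1^-2 = +1.
(a,b)_7: α=-2, u≡2; β=1, v≡1 (mod 7); (2|7)=+1, (1|7)=+1; sign (−1)^0·+1^1·+1^-2 = +1.
(a,b)_19: α=2, u≡6; β=0, v≡13 (mod 19); (6|19)=+1, (13|19)=-1; sign (−1)^0·+1^0·-1^2 = +1.
(a,b)_31: α=0, u≡30; β=1, v≡30 (mod 31); (30|31)=-1, (30|31)=-1; sign (−1)^0·-1^1·-1^0 = -1.
(a,b)_2: α=-1, β=3; u≡5, v≡1 (mod 8); ε(u)ε(v)=0·0, αω(v)=-1·0, βω(u)=3·1; sum ≡ 1  ⇒  -1.
(a,b)_13: α=1, u≡10; β=4, v≡1 (mod 13); (10|13)=+1, (1|13)=+1; sign (−1)^0·+1^4·+1^1 = +1.
(a,b)_∞: sgn(-390)=−, sgn(62930)=+, so +1.
(a,b)_3: α=1, u≡2; β=-8, v≡2 (mod 3); (2|3)=-1, (2|3)=-1; sign (−1)^0·-1^-8·-1^1 = -1.
|Ram(-390, 62930)| = 4, even; anisotropic at {2, 3, 5, 31}.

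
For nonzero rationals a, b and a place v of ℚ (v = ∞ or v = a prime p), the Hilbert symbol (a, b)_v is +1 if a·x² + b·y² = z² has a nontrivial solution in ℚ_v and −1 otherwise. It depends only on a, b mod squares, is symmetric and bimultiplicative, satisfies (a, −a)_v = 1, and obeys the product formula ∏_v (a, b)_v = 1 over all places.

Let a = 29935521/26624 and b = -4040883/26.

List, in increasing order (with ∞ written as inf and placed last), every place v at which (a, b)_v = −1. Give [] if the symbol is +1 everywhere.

(a, b) ≡ (14586, -4862) mod (ℚ^×)²; places V = {2, 3, 7, 11, 13, 17, ∞}.
(a,b)_13: α=-1, u≡10; β=-1, v≡12 (mod 13); (10|13)=+1, (12|13)=+1; sign (−1)^0·+1^-1·+1^-1 = +1.
(a,b)_2: α=-11, β=-1; u≡5, v≡1 (mod 8); ε(u)ε(v)=0·0, αω(v)=-11·0, βω(u)=-1·1; sum ≡ 1  ⇒  -1.
(a,b)_∞: sgn(14586)=+, sgn(-4862)=−, so +1.
(a,b)_3: α=3, u≡2; β=2, v≡1 (mod 3); (2|3)=-1, (1|3)=+1; sign (−1)^0·-1^2·+1^3 = +1.
(a,b)_7: α=2, u≡6; β=4, v≡5 (mod 7); (6|7)=-1, (5|7)=-1; sign (−1)^0·-1^4·-1^2 = +1.
(a,b)_17: α=1, u≡1; β=1, v≡7 (mod 17); (1|17)=+1, (7|17)=-1; sign (−1)^0·+1^1·-1^1 = -1.
(a,b)_11: α=3, u≡10; β=1, v≡9 (mod 11); (10|11)=-1, (9|11)=+1; sign (−1)^1·-1^1·+1^3 = +1.
(14586, -4862 / ℚ) ramifies at {2, 17}: a division algebra.

[2, 17]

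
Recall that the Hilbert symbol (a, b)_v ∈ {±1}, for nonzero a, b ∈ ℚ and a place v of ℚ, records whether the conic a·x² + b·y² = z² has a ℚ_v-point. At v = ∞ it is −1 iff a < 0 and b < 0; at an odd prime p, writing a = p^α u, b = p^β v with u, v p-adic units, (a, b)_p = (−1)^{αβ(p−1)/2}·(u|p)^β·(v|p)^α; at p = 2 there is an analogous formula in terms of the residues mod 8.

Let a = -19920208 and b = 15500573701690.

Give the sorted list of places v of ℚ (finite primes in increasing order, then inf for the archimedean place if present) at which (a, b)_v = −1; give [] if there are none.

Mod squares: a ≡ -1245013, b ≡ 10. Check v ∈ {∞, 2, 5, 7, 11, 19, 23, 37}.
v=∞: -1245013 < 0 and 10 > 0  ⇒  (a,b)_∞ = +1.
v=19: a=19^1·(≡7), b=19^2·(≡8) mod 19; (7|19)=+1, (8|19)=-1; (−1)^{1·2·9}·(+1)^2·(-1)^1 = -1.
v=37: a=37^1·(≡3), b=37^2·(≡7) mod 37; (3|37)=+1, (7|37)=+1; (−1)^{1·2·18}·(+1)^2·(+1)^1 = +1.
v=5: a=5^0·(≡2), b=5^1·(≡3) mod 5; (2|5)=-1, (3|5)=-1; (−1)^{0·1·2}·(-1)^1·(-1)^0 = -1.
v=7: a=7^1·(≡1), b=7^2·(≡6) mod 7; (1|7)=+1, (6|7)=-1; (−1)^{1·2·3}·(+1)^2·(-1)^1 = -1.
v=2: v_2(a)=4, v_2(b)=1; units ≡ 3, 5 (mod 8); ε·ε+αω+βω = 1·0+4·1+1·1 ≡ 1  ⇒  (a,b)_2 = -1.
v=23: a=23^1·(≡15), b=23^2·(≡14) mod 23; (15|23)=-1, (14|23)=-1; (−1)^{1·2·11}·(-1)^2·(-1)^1 = -1.
v=11: a=11^1·(≡2), b=11^2·(≡6) mod 11; (2|11)=-1, (6|11)=-1; (−1)^{1·2·5}·(-1)^2·(-1)^1 = -1.
Ram(-1245013, 10) = {2, 5, 7, 11, 19, 23}; no ℚ_2-point on the conic.

[2, 5, 7, 11, 19, 23]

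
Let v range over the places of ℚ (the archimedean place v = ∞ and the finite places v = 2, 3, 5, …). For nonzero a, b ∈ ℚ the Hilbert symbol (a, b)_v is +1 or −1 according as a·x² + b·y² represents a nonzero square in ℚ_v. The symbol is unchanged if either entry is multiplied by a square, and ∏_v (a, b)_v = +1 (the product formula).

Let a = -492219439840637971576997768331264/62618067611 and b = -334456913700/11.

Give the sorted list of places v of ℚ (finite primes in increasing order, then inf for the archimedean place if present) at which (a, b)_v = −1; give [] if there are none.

(a, b) ≡ (-17589, -9269403) mod (ℚ^×)²; places V = {2, 3, 5, 7, 11, 13, 17, 19, 31, 41, ∞}.
(a,b)_19: α=-6, u≡17; β=0, v≡14 (mod 19); (17|19)=+1, (14|19)=-1; sign (−1)^0·+1^0·-1^-6 = +1.
(a,b)_3: α=19, u≡2; β=5, v≡1 (mod 3); (2|3)=-1, (1|3)=+1; sign (−1)^1·-1^5·+1^19 = +1.
(a,b)_∞: sgn(-17589)=−, sgn(-9269403)=−, so -1.
(a,b)_11: α=-3, u≡2; β=-1, v≡3 (mod 11); (2|11)=-1, (3|11)=+1; sign (−1)^1·-1^-1·+1^-3 = +1.
(a,b)_31: α=2, u≡25; β=1, v≡11 (mod 31); (25|31)=+1, (11|31)=-1; sign (−1)^0·+1^1·-1^2 = +1.
(a,b)_41: α=3, u≡14; β=1, v≡8 (mod 41); (14|41)=-1, (8|41)=+1; sign (−1)^0·-1^1·+1^3 = -1.
(a,b)_2: α=22, β=2; u≡3, v≡5 (mod 8); ε(u)ε(v)=1·0, αω(v)=22·1, βω(u)=2·1; sum ≡ 0  ⇒  +1.
(a,b)_7: α=4, u≡4; β=2, v≡2 (mod 7); (4|7)=+1, (2|7)=+1; sign (−1)^0·+1^2·+1^4 = +1.
(a,b)_5: α=0, u≡1; β=2, v≡2 (mod 5); (1|5)=+1, (2|5)=-1; sign (−1)^0·+1^2·-1^0 = +1.
(a,b)_17: α=2, u≡3; β=1, v≡8 (mod 17); (3|17)=-1, (8|17)=+1; sign (−1)^0·-1^1·+1^2 = -1.
(a,b)_13: α=3, u≡4; β=1, v≡2 (mod 13); (4|13)=+1, (2|13)=-1; sign (−1)^0·+1^1·-1^3 = -1.
(-17589, -9269403 / ℚ) ramifies at {13, 17, 41, ∞}: a division algebra.

[13, 17, 41, inf]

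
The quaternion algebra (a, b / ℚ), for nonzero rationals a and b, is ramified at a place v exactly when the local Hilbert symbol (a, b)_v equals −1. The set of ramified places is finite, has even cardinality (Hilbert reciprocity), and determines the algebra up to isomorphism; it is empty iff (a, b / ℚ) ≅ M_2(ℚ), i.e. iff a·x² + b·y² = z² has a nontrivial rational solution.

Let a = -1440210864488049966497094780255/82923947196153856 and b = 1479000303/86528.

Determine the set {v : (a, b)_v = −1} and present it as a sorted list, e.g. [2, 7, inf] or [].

(a, b) ≡ (-15295, 46) mod (ℚ^×)²; places V = {2, 3, 5, 7, 11, 13, 19, 23, ∞}.
(a,b)_7: α=1, u≡3; β=0, v≡4 (mod 7); (3|7)=-1, (4|7)=+1; sign (−1)^0·-1^0·+1^1 = +1.
(a,b)_19: α=1, u≡2; β=0, v≡2 (mod 19); (2|19)=-1, (2|19)=-1; sign (−1)^0·-1^0·-1^1 = -1.
(a,b)_5: α=1, u≡4; β=0, v≡1 (mod 5); (4|5)=+1, (1|5)=+1; sign (−1)^0·+1^0·+1^1 = +1.
(a,b)_11: α=4, u≡6; β=2, v≡10 (mod 11); (6|11)=-1, (10|11)=-1; sign (−1)^0·-1^2·-1^4 = +1.
(a,b)_3: α=40, u≡2; β=12, v≡1 (mod 3); (2|3)=-1, (1|3)=+1; sign (−1)^0·-1^12·+1^40 = +1.
(a,b)_13: α=-6, u≡7; β=-2, v≡8 (mod 13); (7|13)=-1, (8|13)=-1; sign (−1)^0·-1^-2·-1^-6 = +1.
(a,b)_∞: sgn(-15295)=−, sgn(46)=+, so +1.
(a,b)_23: α=3, u≡12; β=1, v≡9 (mod 23); (12|23)=+1, (9|23)=+1; sign (−1)^1·+1^1·+1^3 = -1.
(a,b)_2: α=-34, β=-9; u≡1, v≡7 (mod 8); ε(u)ε(v)=0·1, αω(v)=-34·0, βω(u)=-9·0; sum ≡ 0  ⇒  +1.
(-15295, 46 / ℚ) ramifies at {19, 23}: a division algebra.

[19, 23]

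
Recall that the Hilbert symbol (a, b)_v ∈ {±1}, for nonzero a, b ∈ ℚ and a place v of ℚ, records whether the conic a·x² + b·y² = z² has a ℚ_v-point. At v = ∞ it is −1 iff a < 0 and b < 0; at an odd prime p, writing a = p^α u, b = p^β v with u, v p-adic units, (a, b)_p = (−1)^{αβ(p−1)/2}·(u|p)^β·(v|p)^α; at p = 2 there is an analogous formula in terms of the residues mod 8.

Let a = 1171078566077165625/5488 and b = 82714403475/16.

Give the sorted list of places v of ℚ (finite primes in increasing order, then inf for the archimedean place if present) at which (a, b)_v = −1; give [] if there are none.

(a, b) ≡ (741895, 11) mod (ℚ^×)²; places V = {2, 3, 5, 7, 11, 23, 41, 47, ∞}.
(a,b)_7: α=-3, u≡6; β=0, v≡2 (mod 7); (6|7)=-1, (2|7)=+1; sign (−1)^0·-1^0·+1^-3 = +1.
(a,b)_5: α=5, u≡1; β=2, v≡4 (mod 5); (1|5)=+1, (4|5)=+1; sign (−1)^0·+1^2·+1^5 = +1.
(a,b)_23: α=2, u≡15; β=0, v≡10 (mod 23); (15|23)=-1, (10|23)=-1; sign (−1)^0·-1^0·-1^2 = +1.
(a,b)_3: α=2, u≡1; β=4, v≡2 (mod 3); (1|3)=+1, (2|3)=-1; sign (−1)^0·+1^4·-1^2 = +1.
(a,b)_∞: sgn(741895)=+, sgn(11)=+, so +1.
(a,b)_2: α=-4, β=-4; u≡7, v≡3 (mod 8); ε(u)ε(v)=1·1, αω(v)=-4·1, βω(u)=-4·0; sum ≡ 1  ⇒  -1.
(a,b)_41: α=3, u≡15; β=2, v≡27 (mod 41); (15|41)=-1, (27|41)=-1; sign (−1)^0·-1^2·-1^3 = -1.
(a,b)_11: α=1, u≡5; β=1, v≡3 (mod 11); (5|11)=+1, (3|11)=+1; sign (−1)^1·+1^1·+1^1 = -1.
(a,b)_47: α=3, u≡39; β=2, v≡5 (mod 47); (39|47)=-1, (5|47)=-1; sign (−1)^0·-1^2·-1^3 = -1.
(741895, 11 / ℚ) ramifies at {2, 11, 41, 47}: a division algebra.

[2, 11, 41, 47]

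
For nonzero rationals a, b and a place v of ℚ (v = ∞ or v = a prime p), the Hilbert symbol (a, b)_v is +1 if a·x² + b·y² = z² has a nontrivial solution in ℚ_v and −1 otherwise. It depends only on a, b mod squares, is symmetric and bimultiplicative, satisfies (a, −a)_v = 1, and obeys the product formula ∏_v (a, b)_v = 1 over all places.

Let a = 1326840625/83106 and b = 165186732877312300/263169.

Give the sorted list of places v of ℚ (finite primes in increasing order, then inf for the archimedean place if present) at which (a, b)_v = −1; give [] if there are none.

[2, 5, 11, 17]

(a, b) ≡ (16530, 187) mod (ℚ^×)²; places V = {2, 3, 5, 7, 11, 17, 19, 29, ∞}.
(a,b)_∞: sgn(16530)=+, sgn(187)=+, so +1.
(a,b)_19: α=-1, u≡10; β=-2, v≡11 (mod 19); (10|19)=-1, (11|19)=+1; sign (−1)^0·-1^-2·+1^-1 = +1.
(a,b)_17: α=0, u≡6; β=1, v≡10 (mod 17); (6|17)=-1, (10|17)=-1; sign (−1)^0·-1^1·-1^0 = -1.
(a,b)_11: α=4, u≡7; β=9, v≡8 (mod 11); (7|11)=-1, (8|11)=-1; sign (−1)^0·-1^9·-1^4 = -1.
(a,b)_2: α=-1, β=2; u≡1, v≡3 (mod 8); ε(u)ε(v)=0·1, αω(v)=-1·1, βω(u)=2·0; sum ≡ 1  ⇒  -1.
(a,b)_29: α=1, u≡11; β=2, v≡25 (mod 29); (11|29)=-1, (25|29)=+1; sign (−1)^0·-1^2·+1^1 = +1.
(a,b)_7: α=0, u≡6; β=2, v≡5 (mod 7); (6|7)=-1, (5|7)=-1; sign (−1)^0·-1^2·-1^0 = +1.
(a,b)_3: α=-7, u≡2; β=-6, v≡1 (mod 3); (2|3)=-1, (1|3)=+1; sign (−1)^0·-1^-6·+1^-7 = +1.
(a,b)_5: α=5, u≡4; β=2, v≡3 (mod 5); (4|5)=+1, (3|5)=-1; sign (−1)^0·+1^2·-1^5 = -1.
|Ram(16530, 187)| = 4, even; anisotropic at {2, 5, 11, 17}.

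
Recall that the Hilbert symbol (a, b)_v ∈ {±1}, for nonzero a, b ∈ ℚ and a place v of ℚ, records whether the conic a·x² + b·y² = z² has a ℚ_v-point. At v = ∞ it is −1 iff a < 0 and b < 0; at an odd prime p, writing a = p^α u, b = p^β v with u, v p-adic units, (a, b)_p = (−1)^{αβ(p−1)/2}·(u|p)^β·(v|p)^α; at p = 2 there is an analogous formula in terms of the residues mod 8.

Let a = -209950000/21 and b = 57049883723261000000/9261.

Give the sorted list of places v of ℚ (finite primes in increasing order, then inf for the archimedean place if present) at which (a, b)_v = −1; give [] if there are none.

(a, b) ≡ (-440895, 4641) mod (ℚ^×)²; places V = {2, 3, 5, 7, 11, 13, 17, 19, ∞}.
(a,b)_2: α=4, β=6; u≡1, v≡1 (mod 8); ε(u)ε(v)=0·0, αω(v)=4·0, βω(u)=6·0; sum ≡ 0  ⇒  +1.
(a,b)_∞: sgn(-440895)=−, sgn(4641)=+, so +1.
(a,b)_17: α=1, u≡6; β=3, v≡9 (mod 17); (6|17)=-1, (9|17)=+1; sign (−1)^0·-1^3·+1^1 = -1.
(a,b)_7: α=-1, u≡2; β=-3, v≡5 (mod 7); (2|7)=+1, (5|7)=-1; sign (−1)^1·+1^-3·-1^-1 = +1.
(a,b)_3: α=-1, u≡2; β=-3, v≡2 (mod 3); (2|3)=-1, (2|3)=-1; sign (−1)^1·-1^-3·-1^-1 = -1.
(a,b)_13: α=1, u≡7; β=3, v≡7 (mod 13); (7|13)=-1, (7|13)=-1; sign (−1)^0·-1^3·-1^1 = +1.
(a,b)_11: α=0, u≡7; β=4, v≡2 (mod 11); (7|11)=-1, (2|11)=-1; sign (−1)^0·-1^4·-1^0 = +1.
(a,b)_5: α=5, u≡1; β=6, v≡4 (mod 5); (1|5)=+1, (4|5)=+1; sign (−1)^0·+1^6·+1^5 = +1.
(a,b)_19: α=1, u≡10; β=2, v≡11 (mod 19); (10|19)=-1, (11|19)=+1; sign (−1)^0·-1^2·+1^1 = +1.
(-440895, 4641 / ℚ) ramifies at {3, 17}: a division algebra.

[3, 17]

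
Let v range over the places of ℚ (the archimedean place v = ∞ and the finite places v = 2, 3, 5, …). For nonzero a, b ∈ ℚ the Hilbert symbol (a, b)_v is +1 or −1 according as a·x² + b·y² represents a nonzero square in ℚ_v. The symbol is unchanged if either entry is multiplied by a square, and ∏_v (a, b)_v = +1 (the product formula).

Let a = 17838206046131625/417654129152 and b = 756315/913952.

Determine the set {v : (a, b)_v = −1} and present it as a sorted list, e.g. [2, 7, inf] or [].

(a, b) ≡ (770, 70) mod (ℚ^×)²; places V = {2, 3, 5, 7, 11, 13, ∞}.
(a,b)_7: α=11, u≡6; β=5, v≡6 (mod 7); (6|7)=-1, (6|7)=-1; sign (−1)^1·-1^5·-1^11 = -1.
(a,b)_∞: sgn(770)=+, sgn(70)=+, so +1.
(a,b)_11: α=1, u≡9; β=0, v≡9 (mod 11); (9|11)=+1, (9|11)=+1; sign (−1)^0·+1^0·+1^1 = +1.
(a,b)_5: α=3, u≡4; β=1, v≡4 (mod 5); (4|5)=+1, (4|5)=+1; sign (−1)^0·+1^1·+1^3 = +1.
(a,b)_13: α=-8, u≡10; β=-4, v≡11 (mod 13); (10|13)=+1, (11|13)=-1; sign (−1)^0·+1^-4·-1^-8 = +1.
(a,b)_3: α=8, u≡2; β=2, v≡1 (mod 3); (2|3)=-1, (1|3)=+1; sign (−1)^0·-1^2·+1^8 = +1.
(a,b)_2: α=-9, β=-5; u≡1, v≡3 (mod 8); ε(u)ε(v)=0·1, αω(v)=-9·1, βω(u)=-5·0; sum ≡ 1  ⇒  -1.
|Ram(770, 70)| = 2, even; anisotropic at {2, 7}.

[2, 7]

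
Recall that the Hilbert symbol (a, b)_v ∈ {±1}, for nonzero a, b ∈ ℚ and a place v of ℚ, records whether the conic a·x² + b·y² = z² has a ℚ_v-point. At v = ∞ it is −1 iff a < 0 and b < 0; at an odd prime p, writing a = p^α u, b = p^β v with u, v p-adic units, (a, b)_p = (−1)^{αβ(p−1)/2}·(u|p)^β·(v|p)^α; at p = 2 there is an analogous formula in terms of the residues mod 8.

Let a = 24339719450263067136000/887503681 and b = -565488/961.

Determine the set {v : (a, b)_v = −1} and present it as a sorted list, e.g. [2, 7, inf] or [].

[3, 5]

Mod squares: a ≡ 36465, b ≡ -3927. Check v ∈ {∞, 2, 3, 5, 7, 11, 13, 17, 31, 37, 41}.
v=41: a=41^2·(≡10), b=41^0·(≡31) mod 41; (10|41)=+1, (31|41)=+1; (−1)^{2·0·20}·(+1)^0·(+1)^2 = +1.
v=31: a=31^-6·(≡14), b=31^-2·(≡14) mod 31; (14|31)=+1, (14|31)=+1; (−1)^{-6·-2·15}·(+1)^-2·(+1)^-6 = +1.
v=11: a=11^3·(≡9), b=11^1·(≡7) mod 11; (9|11)=+1, (7|11)=-1; (−1)^{3·1·5}·(+1)^1·(-1)^3 = +1.
v=13: a=13^1·(≡1), b=13^0·(≡1) mod 13; (1|13)=+1, (1|13)=+1; (−1)^{1·0·6}·(+1)^0·(+1)^1 = +1.
v=7: a=7^0·(≡1), b=7^1·(≡5) mod 7; (1|7)=+1, (5|7)=-1; (−1)^{0·1·3}·(+1)^1·(-1)^0 = +1.
v=17: a=17^3·(≡11), b=17^1·(≡10) mod 17; (11|17)=-1, (10|17)=-1; (−1)^{3·1·8}·(-1)^1·(-1)^3 = +1.
v=5: a=5^3·(≡3), b=5^0·(≡2) mod 5; (3|5)=-1, (2|5)=-1; (−1)^{3·0·2}·(-1)^0·(-1)^3 = -1.
v=37: a=37^2·(≡22), b=37^0·(≡17) mod 37; (22|37)=-1, (17|37)=-1; (−1)^{2·0·18}·(-1)^0·(-1)^2 = +1.
v=2: v_2(a)=12, v_2(b)=4; units ≡ 1, 1 (mod 8); ε·ε+αω+βω = 0·0+12·0+4·0 ≡ 0  ⇒  (a,b)_2 = +1.
v=3: a=3^5·(≡2), b=3^3·(≡2) mod 3; (2|3)=-1, (2|3)=-1; (−1)^{5·3·1}·(-1)^3·(-1)^5 = -1.
v=∞: 36465 > 0 and -3927 < 0  ⇒  (a,b)_∞ = +1.
Ram(36465, -3927) = {3, 5}; no ℚ_3-point on the conic.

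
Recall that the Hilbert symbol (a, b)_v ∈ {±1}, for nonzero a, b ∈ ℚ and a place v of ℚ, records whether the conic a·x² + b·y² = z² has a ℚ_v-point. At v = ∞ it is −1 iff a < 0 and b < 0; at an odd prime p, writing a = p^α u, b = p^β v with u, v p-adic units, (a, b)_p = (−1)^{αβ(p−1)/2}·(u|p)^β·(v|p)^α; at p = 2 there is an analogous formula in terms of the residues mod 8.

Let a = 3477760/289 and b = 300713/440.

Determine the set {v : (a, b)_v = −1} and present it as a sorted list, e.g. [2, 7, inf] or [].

(a, b) ≡ (13585, 1870) mod (ℚ^×)²; places V = {2, 5, 7, 11, 13, 17, 19, ∞}.
(a,b)_13: α=1, u≡2; β=0, v≡8 (mod 13); (2|13)=-1, (8|13)=-1; sign (−1)^0·-1^0·-1^1 = -1.
(a,b)_2: α=8, β=-3; u≡1, v≡7 (mod 8); ε(u)ε(v)=0·1, αω(v)=8·0, βω(u)=-3·0; sum ≡ 0  ⇒  +1.
(a,b)_5: α=1, u≡3; β=-1, v≡1 (mod 5); (3|5)=-1, (1|5)=+1; sign (−1)^0·-1^-1·+1^1 = -1.
(a,b)_17: α=-2, u≡2; β=1, v≡4 (mod 17); (2|17)=+1, (4|17)=+1; sign (−1)^0·+1^1·+1^-2 = +1.
(a,b)_7: α=0, u≡3; β=2, v≡2 (mod 7); (3|7)=-1, (2|7)=+1; sign (−1)^0·-1^2·+1^0 = +1.
(a,b)_∞: sgn(13585)=+, sgn(1870)=+, so +1.
(a,b)_19: α=1, u≡8; β=2, v≡18 (mod 19); (8|19)=-1, (18|19)=-1; sign (−1)^0·-1^2·-1^1 = -1.
(a,b)_11: α=1, u≡3; β=-1, v≡4 (mod 11); (3|11)=+1, (4|11)=+1; sign (−1)^1·+1^-1·+1^1 = -1.
(13585, 1870 / ℚ) ramifies at {5, 11, 13, 19}: a division algebra.

[5, 11, 13, 19]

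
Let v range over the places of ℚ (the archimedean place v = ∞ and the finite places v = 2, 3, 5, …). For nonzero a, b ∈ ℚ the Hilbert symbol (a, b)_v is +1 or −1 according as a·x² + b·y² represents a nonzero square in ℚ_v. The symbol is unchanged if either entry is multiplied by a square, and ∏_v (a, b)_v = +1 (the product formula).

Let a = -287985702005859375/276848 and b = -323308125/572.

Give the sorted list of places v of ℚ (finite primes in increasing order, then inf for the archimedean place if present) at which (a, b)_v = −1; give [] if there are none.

(a, b) ≡ (-2145, -167739) mod (ℚ^×)²; places V = {2, 3, 5, 7, 11, 13, 17, 23, ∞}.
(a,b)_13: α=-1, u≡1; β=-1, v≡11 (mod 13); (1|13)=+1, (11|13)=-1; sign (−1)^0·+1^-1·-1^-1 = -1.
(a,b)_2: α=-4, β=-2; u≡7, v≡5 (mod 8); ε(u)ε(v)=1·0, αω(v)=-4·1, βω(u)=-2·0; sum ≡ 0  ⇒  +1.
(a,b)_3: α=9, u≡2; β=3, v≡1 (mod 3); (2|3)=-1, (1|3)=+1; sign (−1)^1·-1^3·+1^9 = +1.
(a,b)_∞: sgn(-2145)=−, sgn(-167739)=−, so -1.
(a,b)_23: α=2, u≡21; β=1, v≡19 (mod 23); (21|23)=-1, (19|23)=-1; sign (−1)^0·-1^1·-1^2 = -1.
(a,b)_7: α=2, u≡4; β=2, v≡1 (mod 7); (4|7)=+1, (1|7)=+1; sign (−1)^0·+1^2·+1^2 = +1.
(a,b)_5: α=9, u≡1; β=4, v≡1 (mod 5); (1|5)=+1, (1|5)=+1; sign (−1)^0·+1^4·+1^9 = +1.
(a,b)_11: α=-3, u≡1; β=-1, v≡10 (mod 11); (1|11)=+1, (10|11)=-1; sign (−1)^1·+1^-1·-1^-3 = +1.
(a,b)_17: α=2, u≡3; β=1, v≡12 (mod 17); (3|17)=-1, (12|17)=-1; sign (−1)^0·-1^1·-1^2 = -1.
|Ram(-2145, -167739)| = 4, even; anisotropic at {13, 17, 23, ∞}.

[13, 17, 23, inf]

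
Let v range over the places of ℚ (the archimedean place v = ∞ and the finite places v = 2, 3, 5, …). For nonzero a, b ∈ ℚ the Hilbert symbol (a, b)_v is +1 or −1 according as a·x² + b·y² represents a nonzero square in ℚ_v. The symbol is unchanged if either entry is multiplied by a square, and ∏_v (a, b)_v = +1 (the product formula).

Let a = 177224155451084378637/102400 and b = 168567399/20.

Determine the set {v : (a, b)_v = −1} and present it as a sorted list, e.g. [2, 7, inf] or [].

(a, b) ≡ (77, 195) mod (ℚ^×)²; places V = {2, 3, 5, 7, 11, 13, ∞}.
(a,b)_2: α=-12, β=-2; u≡5, v≡3 (mod 8); ε(u)ε(v)=0·1, αω(v)=-12·1, βω(u)=-2·1; sum ≡ 0  ⇒  +1.
(a,b)_5: α=-2, u≡2; β=-1, v≡1 (mod 5); (2|5)=-1, (1|5)=+1; sign (−1)^0·-1^-1·+1^-2 = -1.
(a,b)_11: α=5, u≡2; β=2, v≡10 (mod 11); (2|11)=-1, (10|11)=-1; sign (−1)^0·-1^2·-1^5 = -1.
(a,b)_7: α=5, u≡4; β=2, v≡6 (mod 7); (4|7)=+1, (6|7)=-1; sign (−1)^0·+1^2·-1^5 = -1.
(a,b)_∞: sgn(77)=+, sgn(195)=+, so +1.
(a,b)_13: α=2, u≡1; β=1, v≡6 (mod 13); (1|13)=+1, (6|13)=-1; sign (−1)^0·+1^1·-1^2 = +1.
(a,b)_3: α=18, u≡2; β=7, v≡2 (mod 3); (2|3)=-1, (2|3)=-1; sign (−1)^0·-1^7·-1^18 = -1.
|Ram(77, 195)| = 4, even; anisotropic at {3, 5, 7, 11}.

[3, 5, 7, 11]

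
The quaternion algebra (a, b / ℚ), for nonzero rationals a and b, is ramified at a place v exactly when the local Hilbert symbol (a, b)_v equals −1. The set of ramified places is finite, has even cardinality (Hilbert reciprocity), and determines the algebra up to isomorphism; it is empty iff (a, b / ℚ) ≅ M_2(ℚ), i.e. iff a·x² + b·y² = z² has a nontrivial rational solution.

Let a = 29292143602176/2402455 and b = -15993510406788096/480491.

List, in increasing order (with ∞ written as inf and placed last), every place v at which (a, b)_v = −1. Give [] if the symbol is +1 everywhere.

(a, b) ≡ (1430, -231) mod (ℚ^×)²; places V = {2, 3, 5, 7, 11, 13, 19, ∞}.
(a,b)_3: α=12, u≡2; β=13, v≡1 (mod 3); (2|3)=-1, (1|3)=+1; sign (−1)^0·-1^13·+1^12 = -1.
(a,b)_∞: sgn(1430)=+, sgn(-231)=−, so +1.
(a,b)_11: α=-3, u≡4; β=-3, v≡3 (mod 11); (4|11)=+1, (3|11)=+1; sign (−1)^1·+1^-3·+1^-3 = -1.
(a,b)_19: α=-2, u≡6; β=-2, v≡17 (mod 19); (6|19)=+1, (17|19)=+1; sign (−1)^0·+1^-2·+1^-2 = +1.
(a,b)_7: α=2, u≡1; β=3, v≡2 (mod 7); (1|7)=+1, (2|7)=+1; sign (−1)^0·+1^3·+1^2 = +1.
(a,b)_5: α=-1, u≡1; β=0, v≡4 (mod 5); (1|5)=+1, (4|5)=+1; sign (−1)^0·+1^0·+1^-1 = +1.
(a,b)_2: α=9, β=10; u≡3, v≡1 (mod 8); ε(u)ε(v)=1·0, αω(v)=9·0, βω(u)=10·1; sum ≡ 0  ⇒  +1.
(a,b)_13: α=3, u≡8; β=4, v≡10 (mod 13); (8|13)=-1, (10|13)=+1; sign (−1)^0·-1^4·+1^3 = +1.
Ram(1430, -231) = {3, 11}; no ℚ_3-point on the conic.

[3, 11]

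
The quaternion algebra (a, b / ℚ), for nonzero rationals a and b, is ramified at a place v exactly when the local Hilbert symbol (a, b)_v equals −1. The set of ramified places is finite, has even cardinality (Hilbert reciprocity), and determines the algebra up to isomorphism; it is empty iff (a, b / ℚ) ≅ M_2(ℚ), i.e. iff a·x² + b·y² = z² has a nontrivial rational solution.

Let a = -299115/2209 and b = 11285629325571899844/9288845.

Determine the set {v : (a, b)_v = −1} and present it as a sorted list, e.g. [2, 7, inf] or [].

Mod squares: a ≡ -115, b ≡ 650845. Check v ∈ {∞, 2, 3, 5, 7, 13, 17, 19, 23, 29, 31, 47}.
v=47: a=47^-2·(≡40), b=47^-2·(≡37) mod 47; (40|47)=-1, (37|47)=+1; (−1)^{-2·-2·23}·(-1)^-2·(+1)^-2 = +1.
v=∞: -115 < 0 and 650845 > 0  ⇒  (a,b)_∞ = +1.
v=13: a=13^0·(≡11), b=13^1·(≡11) mod 13; (11|13)=-1, (11|13)=-1; (−1)^{0·1·6}·(-1)^1·(-1)^0 = -1.
v=23: a=23^1·(≡13), b=23^2·(≡15) mod 23; (13|23)=+1, (15|23)=-1; (−1)^{1·2·11}·(+1)^2·(-1)^1 = -1.
v=29: a=29^0·(≡4), b=29^-2·(≡26) mod 29; (4|29)=+1, (26|29)=-1; (−1)^{0·-2·14}·(+1)^-2·(-1)^0 = +1.
v=31: a=31^0·(≡16), b=31^1·(≡1) mod 31; (16|31)=+1, (1|31)=+1; (−1)^{0·1·15}·(+1)^1·(+1)^0 = +1.
v=2: v_2(a)=0, v_2(b)=2; units ≡ 5, 5 (mod 8); ε·ε+αω+βω = 0·0+0·1+2·1 ≡ 0  ⇒  (a,b)_2 = +1.
v=19: a=19^0·(≡8), b=19^1·(≡1) mod 19; (8|19)=-1, (1|19)=+1; (−1)^{0·1·9}·(-1)^1·(+1)^0 = -1.
v=7: a=7^0·(≡4), b=7^4·(≡6) mod 7; (4|7)=+1, (6|7)=-1; (−1)^{0·4·3}·(+1)^4·(-1)^0 = +1.
v=3: a=3^2·(≡2), b=3^10·(≡1) mod 3; (2|3)=-1, (1|3)=+1; (−1)^{2·10·1}·(-1)^10·(+1)^2 = +1.
v=17: a=17^2·(≡15), b=17^3·(≡13) mod 17; (15|17)=+1, (13|17)=+1; (−1)^{2·3·8}·(+1)^3·(+1)^2 = +1.
v=5: a=5^1·(≡3), b=5^-1·(≡1) mod 5; (3|5)=-1, (1|5)=+1; (−1)^{1·-1·2}·(-1)^-1·(+1)^1 = -1.
(-115, 650845 / ℚ) ramifies at {5, 13, 19, 23}: a division algebra.

[5, 13, 19, 23]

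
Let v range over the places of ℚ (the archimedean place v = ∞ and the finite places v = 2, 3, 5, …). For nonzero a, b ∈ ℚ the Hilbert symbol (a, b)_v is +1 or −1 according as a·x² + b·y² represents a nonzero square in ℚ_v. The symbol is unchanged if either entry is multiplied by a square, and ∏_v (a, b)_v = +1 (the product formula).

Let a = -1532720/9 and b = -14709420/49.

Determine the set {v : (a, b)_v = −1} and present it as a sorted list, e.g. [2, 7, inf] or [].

Mod squares: a ≡ -1955, b ≡ -408595. Check v ∈ {∞, 2, 3, 5, 7, 11, 17, 19, 23}.
v=19: a=19^0·(≡18), b=19^1·(≡15) mod 19; (18|19)=-1, (15|19)=-1; (−1)^{0·1·9}·(-1)^1·(-1)^0 = -1.
v=23: a=23^1·(≡22), b=23^1·(≡7) mod 23; (22|23)=-1, (7|23)=-1; (−1)^{1·1·11}·(-1)^1·(-1)^1 = -1.
v=2: v_2(a)=4, v_2(b)=2; units ≡ 5, 5 (mod 8); ε·ε+αω+βω = 0·0+4·1+2·1 ≡ 0  ⇒  (a,b)_2 = +1.
v=11: a=11^0·(≡1), b=11^1·(≡10) mod 11; (1|11)=+1, (10|11)=-1; (−1)^{0·1·5}·(+1)^1·(-1)^0 = +1.
v=5: a=5^1·(≡4), b=5^1·(≡4) mod 5; (4|5)=+1, (4|5)=+1; (−1)^{1·1·2}·(+1)^1·(+1)^1 = +1.
v=7: a=7^2·(≡5), b=7^-2·(≡2) mod 7; (5|7)=-1, (2|7)=+1; (−1)^{2·-2·3}·(-1)^-2·(+1)^2 = +1.
v=∞: -1955 < 0 and -408595 < 0  ⇒  (a,b)_∞ = -1.
v=17: a=17^1·(≡16), b=17^1·(≡14) mod 17; (16|17)=+1, (14|17)=-1; (−1)^{1·1·8}·(+1)^1·(-1)^1 = -1.
v=3: a=3^-2·(≡1), b=3^2·(≡2) mod 3; (1|3)=+1, (2|3)=-1; (−1)^{-2·2·1}·(+1)^2·(-1)^-2 = +1.
|Ram(-1955, -408595)| = 4, even; anisotropic at {17, 19, 23, ∞}.

[17, 19, 23, inf]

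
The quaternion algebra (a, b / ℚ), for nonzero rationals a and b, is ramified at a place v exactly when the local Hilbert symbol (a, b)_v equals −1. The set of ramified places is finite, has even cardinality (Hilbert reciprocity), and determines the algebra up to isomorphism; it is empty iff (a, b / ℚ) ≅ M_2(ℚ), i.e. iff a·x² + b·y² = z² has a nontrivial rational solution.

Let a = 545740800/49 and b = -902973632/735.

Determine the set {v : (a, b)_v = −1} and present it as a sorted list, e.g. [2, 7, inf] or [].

[3, 5, 11, 19]

(a, b) ≡ (21318, -4845) mod (ℚ^×)²; places V = {2, 3, 5, 7, 11, 17, 19, ∞}.
(a,b)_7: α=-2, u≡3; β=-2, v≡6 (mod 7); (3|7)=-1, (6|7)=-1; sign (−1)^0·-1^-2·-1^-2 = +1.
(a,b)_2: α=11, β=6; u≡3, v≡3 (mod 8); ε(u)ε(v)=1·1, αω(v)=11·1, βω(u)=6·1; sum ≡ 0  ⇒  +1.
(a,b)_5: α=2, u≡3; β=-1, v≡4 (mod 5); (3|5)=-1, (4|5)=+1; sign (−1)^0·-1^-1·+1^2 = -1.
(a,b)_11: α=1, u≡10; β=2, v≡8 (mod 11); (10|11)=-1, (8|11)=-1; sign (−1)^0·-1^2·-1^1 = -1.
(a,b)_3: α=1, u≡2; β=-1, v≡2 (mod 3); (2|3)=-1, (2|3)=-1; sign (−1)^1·-1^-1·-1^1 = -1.
(a,b)_∞: sgn(21318)=+, sgn(-4845)=−, so +1.
(a,b)_17: α=1, u≡13; β=1, v≡16 (mod 17); (13|17)=+1, (16|17)=+1; sign (−1)^0·+1^1·+1^1 = +1.
(a,b)_19: α=1, u≡11; β=3, v≡9 (mod 19); (11|19)=+1, (9|19)=+1; sign (−1)^1·+1^3·+1^1 = -1.
|Ram(21318, -4845)| = 4, even; anisotropic at {3, 5, 11, 19}.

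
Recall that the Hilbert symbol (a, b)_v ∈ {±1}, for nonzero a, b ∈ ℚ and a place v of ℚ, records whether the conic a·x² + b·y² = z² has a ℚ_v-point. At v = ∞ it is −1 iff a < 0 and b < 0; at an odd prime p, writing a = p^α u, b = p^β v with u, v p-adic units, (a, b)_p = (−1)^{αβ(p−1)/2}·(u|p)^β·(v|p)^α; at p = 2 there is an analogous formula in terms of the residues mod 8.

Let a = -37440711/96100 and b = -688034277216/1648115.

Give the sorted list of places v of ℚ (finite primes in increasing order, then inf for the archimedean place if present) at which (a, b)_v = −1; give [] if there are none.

Mod squares: a ≡ -51359, b ≡ -290290. Check v ∈ {∞, 2, 3, 5, 7, 11, 13, 23, 29, 31}.
v=3: a=3^6·(≡1), b=3^4·(≡2) mod 3; (1|3)=+1, (2|3)=-1; (−1)^{6·4·1}·(+1)^4·(-1)^6 = +1.
v=5: a=5^-2·(≡1), b=5^-1·(≡3) mod 5; (1|5)=+1, (3|5)=-1; (−1)^{-2·-1·2}·(+1)^-1·(-1)^-2 = +1.
v=23: a=23^1·(≡10), b=23^2·(≡16) mod 23; (10|23)=-1, (16|23)=+1; (−1)^{1·2·11}·(-1)^2·(+1)^1 = +1.
v=29: a=29^1·(≡11), b=29^1·(≡1) mod 29; (11|29)=-1, (1|29)=+1; (−1)^{1·1·14}·(-1)^1·(+1)^1 = -1.
v=∞: -51359 < 0 and -290290 < 0  ⇒  (a,b)_∞ = -1.
v=13: a=13^0·(≡1), b=13^1·(≡1) mod 13; (1|13)=+1, (1|13)=+1; (−1)^{0·1·6}·(+1)^1·(+1)^0 = +1.
v=11: a=11^1·(≡10), b=11^3·(≡8) mod 11; (10|11)=-1, (8|11)=-1; (−1)^{1·3·5}·(-1)^3·(-1)^1 = -1.
v=2: v_2(a)=-2, v_2(b)=5; units ≡ 1, 7 (mod 8); ε·ε+αω+βω = 0·1+-2·0+5·0 ≡ 0  ⇒  (a,b)_2 = +1.
v=7: a=7^1·(≡5), b=7^-3·(≡5) mod 7; (5|7)=-1, (5|7)=-1; (−1)^{1·-3·3}·(-1)^-3·(-1)^1 = -1.
v=31: a=31^-2·(≡5), b=31^-2·(≡7) mod 31; (5|31)=+1, (7|31)=+1; (−1)^{-2·-2·15}·(+1)^-2·(+1)^-2 = +1.
Ram(-51359, -290290) = {7, 11, 29, ∞}; no ℚ_7-point on the conic.

[7, 11, 29, inf]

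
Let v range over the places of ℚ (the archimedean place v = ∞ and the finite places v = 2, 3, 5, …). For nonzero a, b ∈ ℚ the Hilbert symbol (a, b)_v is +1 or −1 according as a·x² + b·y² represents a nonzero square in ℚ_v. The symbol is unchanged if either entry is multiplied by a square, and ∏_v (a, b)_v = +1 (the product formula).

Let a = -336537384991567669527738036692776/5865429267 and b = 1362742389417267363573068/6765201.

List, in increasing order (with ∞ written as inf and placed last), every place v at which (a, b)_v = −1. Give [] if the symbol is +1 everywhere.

(a, b) ≡ (-12558, 184667) mod (ℚ^×)²; places V = {2, 3, 7, 11, 13, 17, 23, 31, 37, ∞}.
(a,b)_13: α=9, u≡10; β=6, v≡5 (mod 13); (10|13)=+1, (5|13)=-1; sign (−1)^0·+1^6·-1^9 = -1.
(a,b)_17: α=-6, u≡10; β=-4, v≡9 (mod 17); (10|17)=-1, (9|17)=+1; sign (−1)^0·-1^-4·+1^-6 = +1.
(a,b)_2: α=3, β=2; u≡1, v≡3 (mod 8); ε(u)ε(v)=0·1, αω(v)=3·1, βω(u)=2·0; sum ≡ 1  ⇒  -1.
(a,b)_37: α=4, u≡22; β=3, v≡36 (mod 37); (22|37)=-1, (36|37)=+1; sign (−1)^0·-1^3·+1^4 = -1.
(a,b)_3: α=-5, u≡2; β=-4, v≡2 (mod 3); (2|3)=-1, (2|3)=-1; sign (−1)^0·-1^-4·-1^-5 = -1.
(a,b)_7: α=7, u≡5; β=5, v≡6 (mod 7); (5|7)=-1, (6|7)=-1; sign (−1)^1·-1^5·-1^7 = -1.
(a,b)_23: α=1, u≡3; β=1, v≡13 (mod 23); (3|23)=+1, (13|23)=+1; sign (−1)^1·+1^1·+1^1 = -1.
(a,b)_∞: sgn(-12558)=−, sgn(184667)=+, so +1.
(a,b)_11: α=2, u≡5; β=2, v≡6 (mod 11); (5|11)=+1, (6|11)=-1; sign (−1)^0·+1^2·-1^2 = +1.
(a,b)_31: α=4, u≡7; β=3, v≡25 (mod 31); (7|31)=+1, (25|31)=+1; sign (−1)^0·+1^3·+1^4 = +1.
Ram(-12558, 184667) = {2, 3, 7, 13, 23, 37}; no ℚ_2-point on the conic.

[2, 3, 7, 13, 23, 37]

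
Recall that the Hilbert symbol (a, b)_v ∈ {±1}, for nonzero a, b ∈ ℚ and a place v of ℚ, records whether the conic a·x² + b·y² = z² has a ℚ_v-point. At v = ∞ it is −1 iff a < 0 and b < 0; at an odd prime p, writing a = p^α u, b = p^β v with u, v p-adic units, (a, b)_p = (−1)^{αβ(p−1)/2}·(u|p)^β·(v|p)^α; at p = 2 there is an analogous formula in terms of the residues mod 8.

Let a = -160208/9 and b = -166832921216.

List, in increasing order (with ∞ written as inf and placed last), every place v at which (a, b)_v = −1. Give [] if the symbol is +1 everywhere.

Mod squares: a ≡ -10013, b ≡ -26. Check v ∈ {∞, 2, 3, 13, 17, 19, 31}.
v=31: a=31^1·(≡1), b=31^2·(≡16) mod 31; (1|31)=+1, (16|31)=+1; (−1)^{1·2·15}·(+1)^2·(+1)^1 = +1.
v=19: a=19^1·(≡11), b=19^2·(≡10) mod 19; (11|19)=+1, (10|19)=-1; (−1)^{1·2·9}·(+1)^2·(-1)^1 = -1.
v=13: a=13^0·(≡12), b=13^1·(≡5) mod 13; (12|13)=+1, (5|13)=-1; (−1)^{0·1·6}·(+1)^1·(-1)^0 = +1.
v=3: a=3^-2·(≡1), b=3^0·(≡1) mod 3; (1|3)=+1, (1|3)=+1; (−1)^{-2·0·1}·(+1)^0·(+1)^-2 = +1.
v=2: v_2(a)=4, v_2(b)=7; units ≡ 3, 3 (mod 8); ε·ε+αω+βω = 1·1+4·1+7·1 ≡ 0  ⇒  (a,b)_2 = +1.
v=17: a=17^1·(≡5), b=17^2·(≡4) mod 17; (5|17)=-1, (4|17)=+1; (−1)^{1·2·8}·(-1)^2·(+1)^1 = +1.
v=∞: -10013 < 0 and -26 < 0  ⇒  (a,b)_∞ = -1.
Ram(-10013, -26) = {19, ∞}; no ℚ_19-point on the conic.

[19, inf]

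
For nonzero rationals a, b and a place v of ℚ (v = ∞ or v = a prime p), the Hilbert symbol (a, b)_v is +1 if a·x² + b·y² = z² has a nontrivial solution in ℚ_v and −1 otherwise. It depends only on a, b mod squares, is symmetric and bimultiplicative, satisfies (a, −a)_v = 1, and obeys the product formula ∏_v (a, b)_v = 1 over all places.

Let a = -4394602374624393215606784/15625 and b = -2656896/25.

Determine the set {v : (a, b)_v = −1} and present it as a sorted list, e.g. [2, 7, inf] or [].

(a, b) ≡ (-53373166, -41514) mod (ℚ^×)²; places V = {2, 3, 5, 7, 11, 17, 19, 29, 37, ∞}.
(a,b)_5: α=-6, u≡1; β=-2, v≡4 (mod 5); (1|5)=+1, (4|5)=+1; sign (−1)^0·+1^-2·+1^-6 = +1.
(a,b)_7: α=1, u≡6; β=0, v≡6 (mod 7); (6|7)=-1, (6|7)=-1; sign (−1)^0·-1^0·-1^1 = -1.
(a,b)_3: α=8, u≡2; β=1, v≡1 (mod 3); (2|3)=-1, (1|3)=+1; sign (−1)^0·-1^1·+1^8 = -1.
(a,b)_2: α=19, β=7; u≡1, v≡3 (mod 8); ε(u)ε(v)=0·1, αω(v)=19·1, βω(u)=7·0; sum ≡ 1  ⇒  -1.
(a,b)_19: α=1, u≡9; β=0, v≡17 (mod 19); (9|19)=+1, (17|19)=+1; sign (−1)^0·+1^0·+1^1 = +1.
(a,b)_29: α=1, u≡11; β=0, v≡8 (mod 29); (11|29)=-1, (8|29)=-1; sign (−1)^0·-1^0·-1^1 = -1.
(a,b)_37: α=3, u≡36; β=1, v≡27 (mod 37); (36|37)=+1, (27|37)=+1; sign (−1)^0·+1^1·+1^3 = +1.
(a,b)_∞: sgn(-53373166)=−, sgn(-41514)=−, so -1.
(a,b)_17: α=3, u≡8; β=1, v≡14 (mod 17); (8|17)=+1, (14|17)=-1; sign (−1)^0·+1^1·-1^3 = -1.
(a,b)_11: α=3, u≡5; β=1, v≡8 (mod 11); (5|11)=+1, (8|11)=-1; sign (−1)^1·+1^1·-1^3 = +1.
(-53373166, -41514 / ℚ) ramifies at {2, 3, 7, 17, 29, ∞}: a division algebra.

[2, 3, 7, 17, 29, inf]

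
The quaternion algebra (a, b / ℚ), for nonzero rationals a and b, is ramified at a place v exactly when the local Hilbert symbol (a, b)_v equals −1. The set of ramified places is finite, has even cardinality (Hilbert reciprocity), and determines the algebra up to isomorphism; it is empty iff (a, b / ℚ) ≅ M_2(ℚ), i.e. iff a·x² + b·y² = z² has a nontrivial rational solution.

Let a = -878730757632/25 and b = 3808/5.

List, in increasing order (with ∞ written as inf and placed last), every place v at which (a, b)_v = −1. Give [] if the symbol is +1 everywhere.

Mod squares: a ≡ -864838, b ≡ 1190. Check v ∈ {∞, 2, 3, 5, 7, 13, 17, 29, 31, 37}.
v=31: a=31^1·(≡18), b=31^0·(≡30) mod 31; (18|31)=+1, (30|31)=-1; (−1)^{1·0·15}·(+1)^0·(-1)^1 = -1.
v=17: a=17^0·(≡3), b=17^1·(≡4) mod 17; (3|17)=-1, (4|17)=+1; (−1)^{0·1·8}·(-1)^1·(+1)^0 = -1.
v=13: a=13^1·(≡11), b=13^0·(≡5) mod 13; (11|13)=-1, (5|13)=-1; (−1)^{1·0·6}·(-1)^0·(-1)^1 = -1.
v=7: a=7^2·(≡6), b=7^1·(≡1) mod 7; (6|7)=-1, (1|7)=+1; (−1)^{2·1·3}·(-1)^1·(+1)^2 = -1.
v=2: v_2(a)=9, v_2(b)=5; units ≡ 5, 3 (mod 8); ε·ε+αω+βω = 0·1+9·1+5·1 ≡ 0  ⇒  (a,b)_2 = +1.
v=29: a=29^1·(≡21), b=29^0·(≡25) mod 29; (21|29)=-1, (25|29)=+1; (−1)^{1·0·14}·(-1)^0·(+1)^1 = +1.
v=37: a=37^1·(≡25), b=37^0·(≡29) mod 37; (25|37)=+1, (29|37)=-1; (−1)^{1·0·18}·(+1)^0·(-1)^1 = -1.
v=5: a=5^-2·(≡3), b=5^-1·(≡3) mod 5; (3|5)=-1, (3|5)=-1; (−1)^{-2·-1·2}·(-1)^-1·(-1)^-2 = -1.
v=3: a=3^4·(≡2), b=3^0·(≡2) mod 3; (2|3)=-1, (2|3)=-1; (−1)^{4·0·1}·(-1)^0·(-1)^4 = +1.
v=∞: -864838 < 0 and 1190 > 0  ⇒  (a,b)_∞ = +1.
|Ram(-864838, 1190)| = 6, even; anisotropic at {5, 7, 13, 17, 31, 37}.

[5, 7, 13, 17, 31, 37]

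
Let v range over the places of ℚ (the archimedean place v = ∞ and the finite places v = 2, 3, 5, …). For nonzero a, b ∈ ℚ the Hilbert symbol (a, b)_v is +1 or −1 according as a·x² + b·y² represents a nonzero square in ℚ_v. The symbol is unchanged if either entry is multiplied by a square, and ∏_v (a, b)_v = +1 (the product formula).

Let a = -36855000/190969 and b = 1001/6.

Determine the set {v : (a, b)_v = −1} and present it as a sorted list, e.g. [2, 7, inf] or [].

[7, 13]

Mod squares: a ≡ -182, b ≡ 6006. Check v ∈ {∞, 2, 3, 5, 7, 11, 13, 19, 23}.
v=7: a=7^1·(≡4), b=7^1·(≡4) mod 7; (4|7)=+1, (4|7)=+1; (−1)^{1·1·3}·(+1)^1·(+1)^1 = -1.
v=5: a=5^4·(≡3), b=5^0·(≡1) mod 5; (3|5)=-1, (1|5)=+1; (−1)^{4·0·2}·(-1)^0·(+1)^4 = +1.
v=∞: -182 < 0 and 6006 > 0  ⇒  (a,b)_∞ = +1.
v=11: a=11^0·(≡3), b=11^1·(≡6) mod 11; (3|11)=+1, (6|11)=-1; (−1)^{0·1·5}·(+1)^1·(-1)^0 = +1.
v=23: a=23^-2·(≡1), b=23^0·(≡2) mod 23; (1|23)=+1, (2|23)=+1; (−1)^{-2·0·11}·(+1)^0·(+1)^-2 = +1.
v=19: a=19^-2·(≡18), b=19^0·(≡18) mod 19; (18|19)=-1, (18|19)=-1; (−1)^{-2·0·9}·(-1)^0·(-1)^-2 = +1.
v=2: v_2(a)=3, v_2(b)=-1; units ≡ 5, 3 (mod 8); ε·ε+αω+βω = 0·1+3·1+-1·1 ≡ 0  ⇒  (a,b)_2 = +1.
v=13: a=13^1·(≡12), b=13^1·(≡2) mod 13; (12|13)=+1, (2|13)=-1; (−1)^{1·1·6}·(+1)^1·(-1)^1 = -1.
v=3: a=3^4·(≡1), b=3^-1·(≡1) mod 3; (1|3)=+1, (1|3)=+1; (−1)^{4·-1·1}·(+1)^-1·(+1)^4 = +1.
(-182, 6006 / ℚ) ramifies at {7, 13}: a division algebra.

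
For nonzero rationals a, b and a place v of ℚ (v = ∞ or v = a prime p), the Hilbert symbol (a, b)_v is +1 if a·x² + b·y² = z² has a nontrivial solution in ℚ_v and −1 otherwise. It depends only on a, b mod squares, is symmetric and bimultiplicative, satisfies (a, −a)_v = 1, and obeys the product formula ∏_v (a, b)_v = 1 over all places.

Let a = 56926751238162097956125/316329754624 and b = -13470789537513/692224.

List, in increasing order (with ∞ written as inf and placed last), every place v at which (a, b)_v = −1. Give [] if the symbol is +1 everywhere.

[3, 5, 7, 23]

Mod squares: a ≡ 5, b ≡ -9177. Check v ∈ {∞, 2, 3, 5, 7, 11, 13, 19, 23, 43}.
v=13: a=13^-6·(≡11), b=13^-2·(≡4) mod 13; (11|13)=-1, (4|13)=+1; (−1)^{-6·-2·6}·(-1)^-2·(+1)^-6 = +1.
v=19: a=19^2·(≡5), b=19^1·(≡7) mod 19; (5|19)=+1, (7|19)=+1; (−1)^{2·1·9}·(+1)^1·(+1)^2 = +1.
v=2: v_2(a)=-16, v_2(b)=-12; units ≡ 5, 7 (mod 8); ε·ε+αω+βω = 0·1+-16·0+-12·1 ≡ 0  ⇒  (a,b)_2 = +1.
v=7: a=7^8·(≡5), b=7^1·(≡6) mod 7; (5|7)=-1, (6|7)=-1; (−1)^{8·1·3}·(-1)^1·(-1)^8 = -1.
v=∞: 5 > 0 and -9177 < 0  ⇒  (a,b)_∞ = +1.
v=43: a=43^4·(≡18), b=43^2·(≡16) mod 43; (18|43)=-1, (16|43)=+1; (−1)^{4·2·21}·(-1)^2·(+1)^4 = +1.
v=3: a=3^0·(≡2), b=3^9·(≡1) mod 3; (2|3)=-1, (1|3)=+1; (−1)^{0·9·1}·(-1)^9·(+1)^0 = -1.
v=11: a=11^2·(≡4), b=11^2·(≡8) mod 11; (4|11)=+1, (8|11)=-1; (−1)^{2·2·5}·(+1)^2·(-1)^2 = +1.
v=23: a=23^2·(≡7), b=23^1·(≡22) mod 23; (7|23)=-1, (22|23)=-1; (−1)^{2·1·11}·(-1)^1·(-1)^2 = -1.
v=5: a=5^3·(≡1), b=5^0·(≡3) mod 5; (1|5)=+1, (3|5)=-1; (−1)^{3·0·2}·(+1)^0·(-1)^3 = -1.
Ram(5, -9177) = {3, 5, 7, 23}; no ℚ_3-point on the conic.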